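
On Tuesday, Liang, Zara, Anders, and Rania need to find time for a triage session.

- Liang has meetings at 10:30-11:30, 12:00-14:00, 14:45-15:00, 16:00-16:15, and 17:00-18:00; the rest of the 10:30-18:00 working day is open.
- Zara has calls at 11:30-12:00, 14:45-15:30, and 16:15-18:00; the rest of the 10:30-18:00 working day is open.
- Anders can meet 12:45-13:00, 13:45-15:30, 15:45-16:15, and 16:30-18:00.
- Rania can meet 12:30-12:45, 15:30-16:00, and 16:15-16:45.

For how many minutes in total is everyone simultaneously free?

15 minutes

Liang free within 10:30–18:00: 11:30–12:00, 14:00–14:45, 15:00–16:00, 16:15–17:00.
Zara free within 10:30–18:00: 10:30–11:30, 12:00–14:45, 15:30–16:15.
Liang ∩ Zara: 14:00–14:45, 15:30–16:00.
Liang ∩ Zara ∩ Anders: 14:00–14:45, 15:45–16:00.
Liang ∩ Zara ∩ Anders ∩ Rania: 15:45–16:00.
Total common minutes: 15.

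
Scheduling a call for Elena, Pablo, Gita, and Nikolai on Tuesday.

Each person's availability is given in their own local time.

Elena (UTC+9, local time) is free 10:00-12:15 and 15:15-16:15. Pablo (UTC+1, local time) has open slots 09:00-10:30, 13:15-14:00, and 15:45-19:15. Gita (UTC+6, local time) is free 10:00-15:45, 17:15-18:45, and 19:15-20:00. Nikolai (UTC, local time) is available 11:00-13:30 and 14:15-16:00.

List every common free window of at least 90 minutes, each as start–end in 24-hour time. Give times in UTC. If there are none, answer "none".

Elena → UTC: 01:00–03:15, 06:15–07:15.
Pablo → UTC: 08:00–09:30, 12:15–13:00, 14:45–18:15.
Gita → UTC: 04:00–09:45, 11:15–12:45, 13:15–14:00.
Nikolai → UTC: 11:00–13:30, 14:15–16:00.
Elena ∩ Pablo: (none).
Elena ∩ Pablo ∩ Gita: (none).
Elena ∩ Pablo ∩ Gita ∩ Nikolai: (none).
Windows ≥ 90 min: (none).

none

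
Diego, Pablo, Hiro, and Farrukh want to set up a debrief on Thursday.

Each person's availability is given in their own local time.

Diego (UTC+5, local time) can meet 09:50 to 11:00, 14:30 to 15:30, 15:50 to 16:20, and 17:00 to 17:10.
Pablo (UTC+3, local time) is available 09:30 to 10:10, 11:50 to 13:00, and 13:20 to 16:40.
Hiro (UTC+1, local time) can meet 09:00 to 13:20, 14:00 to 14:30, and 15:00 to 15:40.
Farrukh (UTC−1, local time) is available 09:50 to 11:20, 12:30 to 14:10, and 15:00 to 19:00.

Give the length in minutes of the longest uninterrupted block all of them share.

30 minutes

Diego → UTC: 04:50–06:00, 09:30–10:30, 10:50–11:20, 12:00–12:10.
Pablo → UTC: 06:30–07:10, 08:50–10:00, 10:20–13:40.
Hiro → UTC: 08:00–12:20, 13:00–13:30, 14:00–14:40.
Farrukh → UTC: 10:50–12:20, 13:30–15:10, 16:00–20:00.
Diego ∩ Pablo: 09:30–10:00, 10:20–10:30, 10:50–11:20, 12:00–12:10.
Diego ∩ Pablo ∩ Hiro: 09:30–10:00, 10:20–10:30, 10:50–11:20, 12:00–12:10.
Diego ∩ Pablo ∩ Hiro ∩ Farrukh: 10:50–11:20, 12:00–12:10.
Common window lengths: 30, 10 min; longest is 30.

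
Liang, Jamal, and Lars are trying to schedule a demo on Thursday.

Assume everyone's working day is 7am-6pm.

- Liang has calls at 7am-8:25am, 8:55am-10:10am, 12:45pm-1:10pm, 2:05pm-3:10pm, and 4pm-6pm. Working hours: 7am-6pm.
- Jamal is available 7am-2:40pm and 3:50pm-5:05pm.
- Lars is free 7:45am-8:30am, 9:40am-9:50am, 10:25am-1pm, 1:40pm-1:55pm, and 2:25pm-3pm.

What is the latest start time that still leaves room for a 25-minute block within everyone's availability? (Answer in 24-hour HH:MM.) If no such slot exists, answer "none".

12:20

Liang free within 07:00–18:00: 08:25–08:55, 10:10–12:45, 13:10–14:05, 15:10–16:00.
Liang ∩ Jamal: 08:25–08:55, 10:10–12:45, 13:10–14:05, 15:50–16:00.
Liang ∩ Jamal ∩ Lars: 08:25–08:30, 10:25–12:45, 13:40–13:55.
Windows ≥ 25 min: 10:25–12:45.
Latest start in the last window 10:25–12:45 is 12:45 − 25 min = 12:20.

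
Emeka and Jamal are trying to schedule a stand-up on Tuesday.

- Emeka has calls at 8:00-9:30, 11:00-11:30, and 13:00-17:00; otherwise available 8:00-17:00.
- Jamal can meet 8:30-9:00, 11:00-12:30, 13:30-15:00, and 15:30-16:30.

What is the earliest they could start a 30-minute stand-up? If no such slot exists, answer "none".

11:30

Emeka free within 08:00–17:00: 09:30–11:00, 11:30–13:00.
Emeka ∩ Jamal: 11:30–12:30.
Windows ≥ 30 min: 11:30–12:30.
Earliest such window starts at 11:30.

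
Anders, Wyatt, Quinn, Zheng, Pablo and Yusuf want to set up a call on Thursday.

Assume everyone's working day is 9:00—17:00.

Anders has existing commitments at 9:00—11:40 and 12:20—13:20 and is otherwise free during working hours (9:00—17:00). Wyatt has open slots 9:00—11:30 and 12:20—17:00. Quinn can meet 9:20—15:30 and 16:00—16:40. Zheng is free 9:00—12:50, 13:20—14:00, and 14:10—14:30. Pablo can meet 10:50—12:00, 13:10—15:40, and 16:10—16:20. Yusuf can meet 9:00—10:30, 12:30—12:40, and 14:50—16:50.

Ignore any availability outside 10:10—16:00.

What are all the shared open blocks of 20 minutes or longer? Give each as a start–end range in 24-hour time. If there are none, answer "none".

Anders free within 09:00–17:00: 11:40–12:20, 13:20–17:00.
Anders ∩ Wyatt: 13:20–17:00.
Anders ∩ Wyatt ∩ Quinn: 13:20–15:30, 16:00–16:40.
Anders ∩ Wyatt ∩ Quinn ∩ Zheng: 13:20–14:00, 14:10–14:30.
Anders ∩ Wyatt ∩ Quinn ∩ Zheng ∩ Pablo: 13:20–14:00, 14:10–14:30.
Anders ∩ Wyatt ∩ Quinn ∩ Zheng ∩ Pablo ∩ Yusuf: (none).
Restricted to 10:10–16:00: (none).
Windows ≥ 20 min: (none).

none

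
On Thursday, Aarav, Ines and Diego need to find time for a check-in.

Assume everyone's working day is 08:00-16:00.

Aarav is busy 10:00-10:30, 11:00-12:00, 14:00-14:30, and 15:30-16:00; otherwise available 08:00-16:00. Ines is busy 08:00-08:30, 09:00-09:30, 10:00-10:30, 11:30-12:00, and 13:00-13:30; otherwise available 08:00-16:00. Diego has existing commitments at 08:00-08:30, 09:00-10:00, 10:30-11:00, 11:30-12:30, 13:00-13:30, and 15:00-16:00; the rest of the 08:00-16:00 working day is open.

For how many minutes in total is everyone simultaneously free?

Aarav free within 08:00–16:00: 08:00–10:00, 10:30–11:00, 12:00–14:00, 14:30–15:30.
Ines free within 08:00–16:00: 08:30–09:00, 09:30–10:00, 10:30–11:30, 12:00–13:00, 13:30–16:00.
Diego free within 08:00–16:00: 08:30–09:00, 10:00–10:30, 11:00–11:30, 12:30–13:00, 13:30–15:00.
Aarav ∩ Ines: 08:30–09:00, 09:30–10:00, 10:30–11:00, 12:00–13:00, 13:30–14:00, 14:30–15:30.
Aarav ∩ Ines ∩ Diego: 08:30–09:00, 12:30–13:00, 13:30–14:00, 14:30–15:00.
Total common minutes: 30 + 30 + 30 + 30 = 120.

120 minutes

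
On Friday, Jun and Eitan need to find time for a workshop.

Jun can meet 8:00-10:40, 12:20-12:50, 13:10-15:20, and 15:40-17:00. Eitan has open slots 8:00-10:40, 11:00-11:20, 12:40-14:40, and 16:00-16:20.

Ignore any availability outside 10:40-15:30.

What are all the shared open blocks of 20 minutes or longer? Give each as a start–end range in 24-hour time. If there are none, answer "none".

Jun ∩ Eitan: 08:00–10:40, 12:40–12:50, 13:10–14:40, 16:00–16:20.
Restricted to 10:40–15:30: 12:40–12:50, 13:10–14:40.
Windows ≥ 20 min: 13:10–14:40.

13:10–14:40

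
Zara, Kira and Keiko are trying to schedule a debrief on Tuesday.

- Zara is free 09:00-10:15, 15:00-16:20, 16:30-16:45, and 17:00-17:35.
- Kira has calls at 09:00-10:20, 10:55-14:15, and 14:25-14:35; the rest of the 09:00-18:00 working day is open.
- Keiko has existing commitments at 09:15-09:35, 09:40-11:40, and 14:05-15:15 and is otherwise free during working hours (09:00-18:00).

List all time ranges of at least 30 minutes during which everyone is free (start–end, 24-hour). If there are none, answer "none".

15:15–16:20, 17:00–17:35

Kira free within 09:00–18:00: 10:20–10:55, 14:15–14:25, 14:35–18:00.
Keiko free within 09:00–18:00: 09:00–09:15, 09:35–09:40, 11:40–14:05, 15:15–18:00.
Zara ∩ Kira: 15:00–16:20, 16:30–16:45, 17:00–17:35.
Zara ∩ Kira ∩ Keiko: 15:15–16:20, 16:30–16:45, 17:00–17:35.
Windows ≥ 30 min: 15:15–16:20, 17:00–17:35.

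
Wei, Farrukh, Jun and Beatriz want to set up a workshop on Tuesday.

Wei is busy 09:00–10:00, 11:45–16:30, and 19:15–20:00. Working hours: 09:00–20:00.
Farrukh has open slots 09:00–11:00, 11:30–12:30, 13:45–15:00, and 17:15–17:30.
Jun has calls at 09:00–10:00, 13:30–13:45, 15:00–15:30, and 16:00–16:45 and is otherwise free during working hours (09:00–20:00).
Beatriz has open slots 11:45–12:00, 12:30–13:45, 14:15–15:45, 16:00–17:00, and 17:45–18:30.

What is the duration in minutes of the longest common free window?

Wei free within 09:00–20:00: 10:00–11:45, 16:30–19:15.
Jun free within 09:00–20:00: 10:00–13:30, 13:45–15:00, 15:30–16:00, 16:45–20:00.
Wei ∩ Farrukh: 10:00–11:00, 11:30–11:45, 17:15–17:30.
Wei ∩ Farrukh ∩ Jun: 10:00–11:00, 11:30–11:45, 17:15–17:30.
Wei ∩ Farrukh ∩ Jun ∩ Beatriz: (none).
No common window.

0 minutes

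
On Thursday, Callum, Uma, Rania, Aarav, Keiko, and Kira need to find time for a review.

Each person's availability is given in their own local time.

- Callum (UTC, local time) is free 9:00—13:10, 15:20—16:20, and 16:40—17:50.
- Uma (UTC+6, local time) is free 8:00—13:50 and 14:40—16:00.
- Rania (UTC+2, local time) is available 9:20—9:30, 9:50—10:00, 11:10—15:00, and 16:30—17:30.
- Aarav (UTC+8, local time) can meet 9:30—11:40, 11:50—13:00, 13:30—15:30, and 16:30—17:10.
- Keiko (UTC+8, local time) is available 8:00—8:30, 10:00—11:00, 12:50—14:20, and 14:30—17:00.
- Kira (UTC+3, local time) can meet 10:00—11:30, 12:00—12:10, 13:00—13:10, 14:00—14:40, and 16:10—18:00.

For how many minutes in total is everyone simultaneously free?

0 minutes

Callum → UTC: 09:00–13:10, 15:20–16:20, 16:40–17:50.
Uma → UTC: 02:00–07:50, 08:40–10:00.
Rania → UTC: 07:20–07:30, 07:50–08:00, 09:10–13:00, 14:30–15:30.
Aarav → UTC: 01:30–03:40, 03:50–05:00, 05:30–07:30, 08:30–09:10.
Keiko → UTC: 00:00–00:30, 02:00–03:00, 04:50–06:20, 06:30–09:00.
Kira → UTC: 07:00–08:30, 09:00–09:10, 10:00–10:10, 11:00–11:40, 13:10–15:00.
Callum ∩ Uma: 09:00–10:00.
Callum ∩ Uma ∩ Rania: 09:10–10:00.
Callum ∩ Uma ∩ Rania ∩ Aarav: (none).
Callum ∩ Uma ∩ Rania ∩ Aarav ∩ Keiko: (none).
Callum ∩ Uma ∩ Rania ∩ Aarav ∩ Keiko ∩ Kira: (none).
Total common minutes: 0.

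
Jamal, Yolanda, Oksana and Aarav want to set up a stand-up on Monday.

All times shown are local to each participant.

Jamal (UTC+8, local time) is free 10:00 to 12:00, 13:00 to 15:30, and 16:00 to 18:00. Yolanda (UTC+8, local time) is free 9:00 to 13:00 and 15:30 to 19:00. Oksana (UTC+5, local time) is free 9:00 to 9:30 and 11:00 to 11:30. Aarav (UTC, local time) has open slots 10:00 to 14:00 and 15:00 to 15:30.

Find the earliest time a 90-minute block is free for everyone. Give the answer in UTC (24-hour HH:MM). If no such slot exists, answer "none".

Jamal → UTC: 02:00–04:00, 05:00–07:30, 08:00–10:00.
Yolanda → UTC: 01:00–05:00, 07:30–11:00.
Oksana → UTC: 04:00–04:30, 06:00–06:30.
Aarav → UTC: 10:00–14:00, 15:00–15:30.
Jamal ∩ Yolanda: 02:00–04:00, 08:00–10:00.
Jamal ∩ Yolanda ∩ Oksana: (none).
Jamal ∩ Yolanda ∩ Oksana ∩ Aarav: (none).
Windows ≥ 90 min: (none).

none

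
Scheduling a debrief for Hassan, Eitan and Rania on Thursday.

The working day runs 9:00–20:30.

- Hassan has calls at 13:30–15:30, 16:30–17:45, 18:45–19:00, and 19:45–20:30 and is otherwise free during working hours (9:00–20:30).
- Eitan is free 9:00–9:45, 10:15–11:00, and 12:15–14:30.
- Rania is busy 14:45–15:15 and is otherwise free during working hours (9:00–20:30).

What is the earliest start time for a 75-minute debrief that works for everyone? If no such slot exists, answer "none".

Hassan free within 09:00–20:30: 09:00–13:30, 15:30–16:30, 17:45–18:45, 19:00–19:45.
Rania free within 09:00–20:30: 09:00–14:45, 15:15–20:30.
Hassan ∩ Eitan: 09:00–09:45, 10:15–11:00, 12:15–13:30.
Hassan ∩ Eitan ∩ Rania: 09:00–09:45, 10:15–11:00, 12:15–13:30.
Windows ≥ 75 min: 12:15–13:30.
Earliest such window starts at 12:15.

12:15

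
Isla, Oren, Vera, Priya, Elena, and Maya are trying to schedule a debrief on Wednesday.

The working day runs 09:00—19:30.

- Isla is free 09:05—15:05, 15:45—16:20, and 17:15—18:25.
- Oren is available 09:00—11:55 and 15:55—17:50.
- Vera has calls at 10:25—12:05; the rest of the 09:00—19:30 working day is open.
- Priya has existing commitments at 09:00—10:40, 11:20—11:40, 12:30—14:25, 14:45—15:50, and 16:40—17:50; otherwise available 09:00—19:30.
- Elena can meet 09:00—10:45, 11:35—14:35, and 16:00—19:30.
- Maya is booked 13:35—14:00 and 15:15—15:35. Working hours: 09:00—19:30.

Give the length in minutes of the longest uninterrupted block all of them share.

20 minutes

Vera free within 09:00–19:30: 09:00–10:25, 12:05–19:30.
Priya free within 09:00–19:30: 10:40–11:20, 11:40–12:30, 14:25–14:45, 15:50–16:40, 17:50–19:30.
Maya free within 09:00–19:30: 09:00–13:35, 14:00–15:15, 15:35–19:30.
Isla ∩ Oren: 09:05–11:55, 15:55–16:20, 17:15–17:50.
Isla ∩ Oren ∩ Vera: 09:05–10:25, 15:55–16:20, 17:15–17:50.
Isla ∩ Oren ∩ Vera ∩ Priya: 15:55–16:20.
Isla ∩ Oren ∩ Vera ∩ Priya ∩ Elena: 16:00–16:20.
Isla ∩ Oren ∩ Vera ∩ Priya ∩ Elena ∩ Maya: 16:00–16:20.
Single common window of 20 minutes.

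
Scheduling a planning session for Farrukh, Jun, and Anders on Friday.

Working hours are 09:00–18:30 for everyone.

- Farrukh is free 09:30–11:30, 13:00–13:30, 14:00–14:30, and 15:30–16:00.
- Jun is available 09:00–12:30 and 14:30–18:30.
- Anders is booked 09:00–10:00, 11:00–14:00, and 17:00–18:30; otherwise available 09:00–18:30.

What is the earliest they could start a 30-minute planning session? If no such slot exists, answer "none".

10:00

Anders free within 09:00–18:30: 10:00–11:00, 14:00–17:00.
Farrukh ∩ Jun: 09:30–11:30, 15:30–16:00.
Farrukh ∩ Jun ∩ Anders: 10:00–11:00, 15:30–16:00.
Windows ≥ 30 min: 10:00–11:00, 15:30–16:00.
Earliest such window starts at 10:00.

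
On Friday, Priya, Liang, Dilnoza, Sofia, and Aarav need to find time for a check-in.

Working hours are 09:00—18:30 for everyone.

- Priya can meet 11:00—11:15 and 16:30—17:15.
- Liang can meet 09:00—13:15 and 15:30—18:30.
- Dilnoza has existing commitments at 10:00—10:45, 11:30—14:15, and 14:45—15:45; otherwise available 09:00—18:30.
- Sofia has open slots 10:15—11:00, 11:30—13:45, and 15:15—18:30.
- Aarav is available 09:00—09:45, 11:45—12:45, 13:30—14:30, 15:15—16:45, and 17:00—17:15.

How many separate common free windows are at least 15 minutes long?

2

Dilnoza free within 09:00–18:30: 09:00–10:00, 10:45–11:30, 14:15–14:45, 15:45–18:30.
Priya ∩ Liang: 11:00–11:15, 16:30–17:15.
Priya ∩ Liang ∩ Dilnoza: 11:00–11:15, 16:30–17:15.
Priya ∩ Liang ∩ Dilnoza ∩ Sofia: 16:30–17:15.
Priya ∩ Liang ∩ Dilnoza ∩ Sofia ∩ Aarav: 16:30–16:45, 17:00–17:15.
Windows ≥ 15 min: 16:30–16:45, 17:00–17:15.
That's 2 windows.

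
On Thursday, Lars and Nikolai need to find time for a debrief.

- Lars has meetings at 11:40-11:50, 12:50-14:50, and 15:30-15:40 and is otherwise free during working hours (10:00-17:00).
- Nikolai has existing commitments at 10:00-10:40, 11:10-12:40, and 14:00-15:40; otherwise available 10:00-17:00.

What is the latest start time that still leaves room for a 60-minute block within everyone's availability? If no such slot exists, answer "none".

16:00

Lars free within 10:00–17:00: 10:00–11:40, 11:50–12:50, 14:50–15:30, 15:40–17:00.
Nikolai free within 10:00–17:00: 10:40–11:10, 12:40–14:00, 15:40–17:00.
Lars ∩ Nikolai: 10:40–11:10, 12:40–12:50, 15:40–17:00.
Windows ≥ 60 min: 15:40–17:00.
Latest start in the last window 15:40–17:00 is 17:00 − 60 min = 16:00.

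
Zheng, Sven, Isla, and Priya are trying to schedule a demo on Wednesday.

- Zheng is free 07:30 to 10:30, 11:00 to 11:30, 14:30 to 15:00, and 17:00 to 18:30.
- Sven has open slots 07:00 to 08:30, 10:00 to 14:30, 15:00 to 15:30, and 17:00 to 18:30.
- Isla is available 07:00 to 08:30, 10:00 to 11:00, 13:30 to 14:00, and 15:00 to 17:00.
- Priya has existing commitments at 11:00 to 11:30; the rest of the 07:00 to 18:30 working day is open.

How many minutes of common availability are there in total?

Priya free within 07:00–18:30: 07:00–11:00, 11:30–18:30.
Zheng ∩ Sven: 07:30–08:30, 10:00–10:30, 11:00–11:30, 17:00–18:30.
Zheng ∩ Sven ∩ Isla: 07:30–08:30, 10:00–10:30.
Zheng ∩ Sven ∩ Isla ∩ Priya: 07:30–08:30, 10:00–10:30.
Total common minutes: 60 + 30 = 90.

90 minutes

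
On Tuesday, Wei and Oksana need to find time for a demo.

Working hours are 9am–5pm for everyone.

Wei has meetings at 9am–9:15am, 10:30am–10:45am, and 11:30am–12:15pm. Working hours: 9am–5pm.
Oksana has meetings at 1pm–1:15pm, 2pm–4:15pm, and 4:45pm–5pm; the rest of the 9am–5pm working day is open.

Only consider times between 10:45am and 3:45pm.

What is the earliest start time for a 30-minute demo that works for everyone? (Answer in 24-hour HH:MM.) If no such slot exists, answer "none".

10:45

Wei free within 09:00–17:00: 09:15–10:30, 10:45–11:30, 12:15–17:00.
Oksana free within 09:00–17:00: 09:00–13:00, 13:15–14:00, 16:15–16:45.
Wei ∩ Oksana: 09:15–10:30, 10:45–11:30, 12:15–13:00, 13:15–14:00, 16:15–16:45.
Restricted to 10:45–15:45: 10:45–11:30, 12:15–13:00, 13:15–14:00.
Windows ≥ 30 min: 10:45–11:30, 12:15–13:00, 13:15–14:00.
Earliest such window starts at 10:45.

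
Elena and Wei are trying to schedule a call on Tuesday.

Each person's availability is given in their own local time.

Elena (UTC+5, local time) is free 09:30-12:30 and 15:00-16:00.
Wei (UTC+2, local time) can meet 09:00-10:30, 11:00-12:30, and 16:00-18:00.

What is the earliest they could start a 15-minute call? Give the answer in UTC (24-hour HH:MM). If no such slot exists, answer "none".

Elena → UTC: 04:30–07:30, 10:00–11:00.
Wei → UTC: 07:00–08:30, 09:00–10:30, 14:00–16:00.
Elena ∩ Wei: 07:00–07:30, 10:00–10:30.
Windows ≥ 15 min: 07:00–07:30, 10:00–10:30.
Earliest such window starts at 07:00.

07:00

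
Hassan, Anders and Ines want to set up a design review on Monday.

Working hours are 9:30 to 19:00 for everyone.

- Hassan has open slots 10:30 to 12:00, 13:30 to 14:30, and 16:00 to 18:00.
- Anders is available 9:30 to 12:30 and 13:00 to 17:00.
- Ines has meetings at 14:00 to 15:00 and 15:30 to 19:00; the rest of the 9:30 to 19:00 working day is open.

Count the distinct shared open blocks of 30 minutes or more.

Ines free within 09:30–19:00: 09:30–14:00, 15:00–15:30.
Hassan ∩ Anders: 10:30–12:00, 13:30–14:30, 16:00–17:00.
Hassan ∩ Anders ∩ Ines: 10:30–12:00, 13:30–14:00.
Windows ≥ 30 min: 10:30–12:00, 13:30–14:00.
That's 2 windows.

2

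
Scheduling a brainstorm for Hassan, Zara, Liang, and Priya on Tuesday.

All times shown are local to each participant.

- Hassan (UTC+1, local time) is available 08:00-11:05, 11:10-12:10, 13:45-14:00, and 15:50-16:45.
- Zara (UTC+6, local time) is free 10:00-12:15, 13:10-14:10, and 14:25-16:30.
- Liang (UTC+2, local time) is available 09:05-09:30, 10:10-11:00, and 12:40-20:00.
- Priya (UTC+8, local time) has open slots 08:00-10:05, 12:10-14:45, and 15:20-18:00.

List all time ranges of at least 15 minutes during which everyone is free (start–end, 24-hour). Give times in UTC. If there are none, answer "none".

Hassan → UTC: 07:00–10:05, 10:10–11:10, 12:45–13:00, 14:50–15:45.
Zara → UTC: 04:00–06:15, 07:10–08:10, 08:25–10:30.
Liang → UTC: 07:05–07:30, 08:10–09:00, 10:40–18:00.
Priya → UTC: 00:00–02:05, 04:10–06:45, 07:20–10:00.
Hassan ∩ Zara: 07:10–08:10, 08:25–10:05, 10:10–10:30.
Hassan ∩ Zara ∩ Liang: 07:10–07:30, 08:25–09:00.
Hassan ∩ Zara ∩ Liang ∩ Priya: 07:20–07:30, 08:25–09:00.
Windows ≥ 15 min: 08:25–09:00.

08:25–09:00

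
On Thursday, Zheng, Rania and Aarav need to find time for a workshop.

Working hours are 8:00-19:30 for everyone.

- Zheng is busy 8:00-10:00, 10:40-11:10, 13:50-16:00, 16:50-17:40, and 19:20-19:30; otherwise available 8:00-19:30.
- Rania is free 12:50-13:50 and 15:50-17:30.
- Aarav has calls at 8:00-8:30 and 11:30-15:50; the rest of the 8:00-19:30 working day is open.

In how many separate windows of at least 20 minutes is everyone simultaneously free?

1

Zheng free within 08:00–19:30: 10:00–10:40, 11:10–13:50, 16:00–16:50, 17:40–19:20.
Aarav free within 08:00–19:30: 08:30–11:30, 15:50–19:30.
Zheng ∩ Rania: 12:50–13:50, 16:00–16:50.
Zheng ∩ Rania ∩ Aarav: 16:00–16:50.
Windows ≥ 20 min: 16:00–16:50.
That's 1 window.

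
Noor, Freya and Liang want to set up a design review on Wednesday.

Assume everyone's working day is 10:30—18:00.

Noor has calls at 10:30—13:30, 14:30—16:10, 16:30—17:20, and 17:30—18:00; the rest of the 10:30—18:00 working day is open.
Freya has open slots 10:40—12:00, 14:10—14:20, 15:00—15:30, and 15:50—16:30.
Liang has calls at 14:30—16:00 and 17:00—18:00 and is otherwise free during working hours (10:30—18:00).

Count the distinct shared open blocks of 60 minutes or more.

Noor free within 10:30–18:00: 13:30–14:30, 16:10–16:30, 17:20–17:30.
Liang free within 10:30–18:00: 10:30–14:30, 16:00–17:00.
Noor ∩ Freya: 14:10–14:20, 16:10–16:30.
Noor ∩ Freya ∩ Liang: 14:10–14:20, 16:10–16:30.
Windows ≥ 60 min: (none).
That's 0 windows.

0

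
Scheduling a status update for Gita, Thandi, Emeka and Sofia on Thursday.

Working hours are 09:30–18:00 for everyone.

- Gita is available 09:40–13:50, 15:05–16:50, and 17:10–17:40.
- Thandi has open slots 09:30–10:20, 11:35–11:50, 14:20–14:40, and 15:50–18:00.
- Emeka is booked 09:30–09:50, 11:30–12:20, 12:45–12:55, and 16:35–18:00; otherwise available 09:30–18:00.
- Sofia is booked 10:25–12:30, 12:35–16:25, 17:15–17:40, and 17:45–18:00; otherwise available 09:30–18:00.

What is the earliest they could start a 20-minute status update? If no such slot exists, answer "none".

Emeka free within 09:30–18:00: 09:50–11:30, 12:20–12:45, 12:55–16:35.
Sofia free within 09:30–18:00: 09:30–10:25, 12:30–12:35, 16:25–17:15, 17:40–17:45.
Gita ∩ Thandi: 09:40–10:20, 11:35–11:50, 15:50–16:50, 17:10–17:40.
Gita ∩ Thandi ∩ Emeka: 09:50–10:20, 15:50–16:35.
Gita ∩ Thandi ∩ Emeka ∩ Sofia: 09:50–10:20, 16:25–16:35.
Windows ≥ 20 min: 09:50–10:20.
Earliest such window starts at 09:50.

09:50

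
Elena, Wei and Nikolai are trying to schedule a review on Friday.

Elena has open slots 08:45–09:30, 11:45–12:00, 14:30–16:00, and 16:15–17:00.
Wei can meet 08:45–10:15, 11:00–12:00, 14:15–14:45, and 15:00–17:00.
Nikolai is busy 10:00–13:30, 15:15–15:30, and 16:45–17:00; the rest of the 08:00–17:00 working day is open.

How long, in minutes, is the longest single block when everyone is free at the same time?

45 minutes

Nikolai free within 08:00–17:00: 08:00–10:00, 13:30–15:15, 15:30–16:45.
Elena ∩ Wei: 08:45–09:30, 11:45–12:00, 14:30–14:45, 15:00–16:00, 16:15–17:00.
Elena ∩ Wei ∩ Nikolai: 08:45–09:30, 14:30–14:45, 15:00–15:15, 15:30–16:00, 16:15–16:45.
Common window lengths: 45, 15, 15, 30, 30 min; longest is 45.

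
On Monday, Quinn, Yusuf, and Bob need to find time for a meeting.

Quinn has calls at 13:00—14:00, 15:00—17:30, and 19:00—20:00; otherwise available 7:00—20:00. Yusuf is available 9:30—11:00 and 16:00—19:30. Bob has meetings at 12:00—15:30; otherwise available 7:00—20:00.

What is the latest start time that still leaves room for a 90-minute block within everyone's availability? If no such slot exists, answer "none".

17:30

Quinn free within 07:00–20:00: 07:00–13:00, 14:00–15:00, 17:30–19:00.
Bob free within 07:00–20:00: 07:00–12:00, 15:30–20:00.
Quinn ∩ Yusuf: 09:30–11:00, 17:30–19:00.
Quinn ∩ Yusuf ∩ Bob: 09:30–11:00, 17:30–19:00.
Windows ≥ 90 min: 09:30–11:00, 17:30–19:00.
Latest start in the last window 17:30–19:00 is 19:00 − 90 min = 17:30.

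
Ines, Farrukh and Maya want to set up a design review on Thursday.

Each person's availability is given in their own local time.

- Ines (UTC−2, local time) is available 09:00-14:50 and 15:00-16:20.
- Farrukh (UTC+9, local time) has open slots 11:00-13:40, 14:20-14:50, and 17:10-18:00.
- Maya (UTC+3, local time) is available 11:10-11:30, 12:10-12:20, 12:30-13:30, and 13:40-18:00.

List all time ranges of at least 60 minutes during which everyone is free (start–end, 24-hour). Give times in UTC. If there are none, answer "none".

Ines → UTC: 11:00–16:50, 17:00–18:20.
Farrukh → UTC: 02:00–04:40, 05:20–05:50, 08:10–09:00.
Maya → UTC: 08:10–08:30, 09:10–09:20, 09:30–10:30, 10:40–15:00.
Ines ∩ Farrukh: (none).
Ines ∩ Farrukh ∩ Maya: (none).
Windows ≥ 60 min: (none).

none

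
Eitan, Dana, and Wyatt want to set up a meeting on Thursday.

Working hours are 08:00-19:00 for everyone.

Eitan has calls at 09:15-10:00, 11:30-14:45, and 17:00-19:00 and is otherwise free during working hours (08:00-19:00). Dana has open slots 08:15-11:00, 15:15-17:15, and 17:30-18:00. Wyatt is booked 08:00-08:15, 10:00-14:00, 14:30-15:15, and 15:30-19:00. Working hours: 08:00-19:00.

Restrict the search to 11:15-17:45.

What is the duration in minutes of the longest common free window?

Eitan free within 08:00–19:00: 08:00–09:15, 10:00–11:30, 14:45–17:00.
Wyatt free within 08:00–19:00: 08:15–10:00, 14:00–14:30, 15:15–15:30.
Eitan ∩ Dana: 08:15–09:15, 10:00–11:00, 15:15–17:00.
Eitan ∩ Dana ∩ Wyatt: 08:15–09:15, 15:15–15:30.
Restricted to 11:15–17:45: 15:15–15:30.
Single common window of 15 minutes.

15 minutes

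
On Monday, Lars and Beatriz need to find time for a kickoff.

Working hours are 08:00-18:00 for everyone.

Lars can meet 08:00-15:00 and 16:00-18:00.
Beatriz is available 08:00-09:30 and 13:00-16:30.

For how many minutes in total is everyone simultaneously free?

240 minutes

Lars ∩ Beatriz: 08:00–09:30, 13:00–15:00, 16:00–16:30.
Total common minutes: 90 + 120 + 30 = 240.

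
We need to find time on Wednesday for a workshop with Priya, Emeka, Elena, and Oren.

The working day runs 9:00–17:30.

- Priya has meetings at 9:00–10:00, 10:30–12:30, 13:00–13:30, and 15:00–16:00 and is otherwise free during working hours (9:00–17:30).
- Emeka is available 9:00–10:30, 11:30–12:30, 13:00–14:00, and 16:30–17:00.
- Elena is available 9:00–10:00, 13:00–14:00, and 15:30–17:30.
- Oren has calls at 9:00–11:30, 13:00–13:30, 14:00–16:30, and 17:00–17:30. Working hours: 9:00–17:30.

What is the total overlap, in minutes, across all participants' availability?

Priya free within 09:00–17:30: 10:00–10:30, 12:30–13:00, 13:30–15:00, 16:00–17:30.
Oren free within 09:00–17:30: 11:30–13:00, 13:30–14:00, 16:30–17:00.
Priya ∩ Emeka: 10:00–10:30, 13:30–14:00, 16:30–17:00.
Priya ∩ Emeka ∩ Elena: 13:30–14:00, 16:30–17:00.
Priya ∩ Emeka ∩ Elena ∩ Oren: 13:30–14:00, 16:30–17:00.
Total common minutes: 30 + 30 = 60.

60 minutes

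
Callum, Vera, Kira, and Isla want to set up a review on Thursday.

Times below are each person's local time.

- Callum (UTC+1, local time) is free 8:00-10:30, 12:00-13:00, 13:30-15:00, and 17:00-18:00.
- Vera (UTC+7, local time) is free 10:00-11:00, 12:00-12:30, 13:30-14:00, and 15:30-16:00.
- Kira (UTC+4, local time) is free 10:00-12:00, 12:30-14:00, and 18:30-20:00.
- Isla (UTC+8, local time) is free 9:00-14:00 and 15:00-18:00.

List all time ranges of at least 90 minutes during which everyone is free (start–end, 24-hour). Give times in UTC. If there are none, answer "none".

none

Callum → UTC: 07:00–09:30, 11:00–12:00, 12:30–14:00, 16:00–17:00.
Vera → UTC: 03:00–04:00, 05:00–05:30, 06:30–07:00, 08:30–09:00.
Kira → UTC: 06:00–08:00, 08:30–10:00, 14:30–16:00.
Isla → UTC: 01:00–06:00, 07:00–10:00.
Callum ∩ Vera: 08:30–09:00.
Callum ∩ Vera ∩ Kira: 08:30–09:00.
Callum ∩ Vera ∩ Kira ∩ Isla: 08:30–09:00.
Windows ≥ 90 min: (none).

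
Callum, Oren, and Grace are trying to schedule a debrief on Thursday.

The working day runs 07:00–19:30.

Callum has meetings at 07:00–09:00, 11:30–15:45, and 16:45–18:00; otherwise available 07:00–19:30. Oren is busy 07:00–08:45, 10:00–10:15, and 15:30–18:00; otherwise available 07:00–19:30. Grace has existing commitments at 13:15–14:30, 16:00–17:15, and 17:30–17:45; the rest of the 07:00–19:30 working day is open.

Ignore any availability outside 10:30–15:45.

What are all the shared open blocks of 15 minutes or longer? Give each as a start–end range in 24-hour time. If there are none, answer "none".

10:30–11:30

Callum free within 07:00–19:30: 09:00–11:30, 15:45–16:45, 18:00–19:30.
Oren free within 07:00–19:30: 08:45–10:00, 10:15–15:30, 18:00–19:30.
Grace free within 07:00–19:30: 07:00–13:15, 14:30–16:00, 17:15–17:30, 17:45–19:30.
Callum ∩ Oren: 09:00–10:00, 10:15–11:30, 18:00–19:30.
Callum ∩ Oren ∩ Grace: 09:00–10:00, 10:15–11:30, 18:00–19:30.
Restricted to 10:30–15:45: 10:30–11:30.
Windows ≥ 15 min: 10:30–11:30.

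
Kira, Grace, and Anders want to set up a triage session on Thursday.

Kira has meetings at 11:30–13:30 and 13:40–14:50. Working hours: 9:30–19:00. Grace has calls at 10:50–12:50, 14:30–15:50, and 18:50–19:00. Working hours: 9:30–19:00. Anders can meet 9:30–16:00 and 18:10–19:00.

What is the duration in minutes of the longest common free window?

Kira free within 09:30–19:00: 09:30–11:30, 13:30–13:40, 14:50–19:00.
Grace free within 09:30–19:00: 09:30–10:50, 12:50–14:30, 15:50–18:50.
Kira ∩ Grace: 09:30–10:50, 13:30–13:40, 15:50–18:50.
Kira ∩ Grace ∩ Anders: 09:30–10:50, 13:30–13:40, 15:50–16:00, 18:10–18:50.
Common window lengths: 80, 10, 10, 40 min; longest is 80.

80 minutes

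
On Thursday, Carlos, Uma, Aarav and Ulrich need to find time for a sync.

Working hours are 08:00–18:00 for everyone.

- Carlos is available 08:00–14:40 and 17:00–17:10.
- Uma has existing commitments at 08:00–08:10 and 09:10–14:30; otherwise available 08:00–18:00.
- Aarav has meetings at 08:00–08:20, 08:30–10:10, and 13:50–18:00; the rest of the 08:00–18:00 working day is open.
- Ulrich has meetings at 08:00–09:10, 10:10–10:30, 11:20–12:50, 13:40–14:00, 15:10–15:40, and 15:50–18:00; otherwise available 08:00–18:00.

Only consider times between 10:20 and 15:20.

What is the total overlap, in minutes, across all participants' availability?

0 minutes

Uma free within 08:00–18:00: 08:10–09:10, 14:30–18:00.
Aarav free within 08:00–18:00: 08:20–08:30, 10:10–13:50.
Ulrich free within 08:00–18:00: 09:10–10:10, 10:30–11:20, 12:50–13:40, 14:00–15:10, 15:40–15:50.
Carlos ∩ Uma: 08:10–09:10, 14:30–14:40, 17:00–17:10.
Carlos ∩ Uma ∩ Aarav: 08:20–08:30.
Carlos ∩ Uma ∩ Aarav ∩ Ulrich: (none).
Restricted to 10:20–15:20: (none).
Total common minutes: 0.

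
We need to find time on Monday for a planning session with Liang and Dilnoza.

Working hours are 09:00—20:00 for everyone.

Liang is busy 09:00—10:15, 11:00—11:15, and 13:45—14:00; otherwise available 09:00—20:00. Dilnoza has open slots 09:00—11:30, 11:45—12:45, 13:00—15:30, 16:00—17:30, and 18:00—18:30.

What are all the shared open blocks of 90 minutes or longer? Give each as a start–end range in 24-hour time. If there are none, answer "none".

Liang free within 09:00–20:00: 10:15–11:00, 11:15–13:45, 14:00–20:00.
Liang ∩ Dilnoza: 10:15–11:00, 11:15–11:30, 11:45–12:45, 13:00–13:45, 14:00–15:30, 16:00–17:30, 18:00–18:30.
Windows ≥ 90 min: 14:00–15:30, 16:00–17:30.

14:00–15:30, 16:00–17:30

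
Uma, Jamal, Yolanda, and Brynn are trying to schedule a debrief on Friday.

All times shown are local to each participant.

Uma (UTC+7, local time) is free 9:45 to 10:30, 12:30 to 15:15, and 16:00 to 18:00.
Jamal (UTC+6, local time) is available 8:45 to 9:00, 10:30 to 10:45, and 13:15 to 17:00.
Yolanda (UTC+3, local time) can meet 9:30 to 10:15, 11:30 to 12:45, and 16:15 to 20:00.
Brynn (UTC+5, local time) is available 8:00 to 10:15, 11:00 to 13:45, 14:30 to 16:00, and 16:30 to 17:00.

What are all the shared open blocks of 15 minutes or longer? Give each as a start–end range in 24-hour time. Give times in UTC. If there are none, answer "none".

Uma → UTC: 02:45–03:30, 05:30–08:15, 09:00–11:00.
Jamal → UTC: 02:45–03:00, 04:30–04:45, 07:15–11:00.
Yolanda → UTC: 06:30–07:15, 08:30–09:45, 13:15–17:00.
Brynn → UTC: 03:00–05:15, 06:00–08:45, 09:30–11:00, 11:30–12:00.
Uma ∩ Jamal: 02:45–03:00, 07:15–08:15, 09:00–11:00.
Uma ∩ Jamal ∩ Yolanda: 09:00–09:45.
Uma ∩ Jamal ∩ Yolanda ∩ Brynn: 09:30–09:45.
Windows ≥ 15 min: 09:30–09:45.

09:30–09:45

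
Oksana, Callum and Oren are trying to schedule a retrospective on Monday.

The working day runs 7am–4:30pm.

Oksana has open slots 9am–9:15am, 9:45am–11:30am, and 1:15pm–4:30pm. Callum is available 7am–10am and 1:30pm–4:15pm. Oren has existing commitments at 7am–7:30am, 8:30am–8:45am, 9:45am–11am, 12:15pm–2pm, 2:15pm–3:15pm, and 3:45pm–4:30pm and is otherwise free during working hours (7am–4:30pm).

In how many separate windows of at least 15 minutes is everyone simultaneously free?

Oren free within 07:00–16:30: 07:30–08:30, 08:45–09:45, 11:00–12:15, 14:00–14:15, 15:15–15:45.
Oksana ∩ Callum: 09:00–09:15, 09:45–10:00, 13:30–16:15.
Oksana ∩ Callum ∩ Oren: 09:00–09:15, 14:00–14:15, 15:15–15:45.
Windows ≥ 15 min: 09:00–09:15, 14:00–14:15, 15:15–15:45.
That's 3 windows.

3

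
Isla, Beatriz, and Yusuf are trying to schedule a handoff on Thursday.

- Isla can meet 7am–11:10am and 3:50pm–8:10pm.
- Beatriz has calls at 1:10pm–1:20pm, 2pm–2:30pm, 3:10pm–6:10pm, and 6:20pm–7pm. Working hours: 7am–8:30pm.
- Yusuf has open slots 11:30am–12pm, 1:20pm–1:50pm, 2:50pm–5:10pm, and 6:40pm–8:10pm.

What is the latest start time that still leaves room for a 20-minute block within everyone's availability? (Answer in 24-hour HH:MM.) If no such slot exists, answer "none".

19:50

Beatriz free within 07:00–20:30: 07:00–13:10, 13:20–14:00, 14:30–15:10, 18:10–18:20, 19:00–20:30.
Isla ∩ Beatriz: 07:00–11:10, 18:10–18:20, 19:00–20:10.
Isla ∩ Beatriz ∩ Yusuf: 19:00–20:10.
Windows ≥ 20 min: 19:00–20:10.
Latest start in the last window 19:00–20:10 is 20:10 − 20 min = 19:50.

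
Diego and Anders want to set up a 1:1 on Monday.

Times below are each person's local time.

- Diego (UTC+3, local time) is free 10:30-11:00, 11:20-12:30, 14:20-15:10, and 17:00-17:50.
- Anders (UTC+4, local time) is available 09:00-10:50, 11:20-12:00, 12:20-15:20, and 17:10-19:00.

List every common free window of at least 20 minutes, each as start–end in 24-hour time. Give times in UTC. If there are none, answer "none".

07:30–08:00, 08:20–09:30, 14:00–14:50

Diego → UTC: 07:30–08:00, 08:20–09:30, 11:20–12:10, 14:00–14:50.
Anders → UTC: 05:00–06:50, 07:20–08:00, 08:20–11:20, 13:10–15:00.
Diego ∩ Anders: 07:30–08:00, 08:20–09:30, 14:00–14:50.
Windows ≥ 20 min: 07:30–08:00, 08:20–09:30, 14:00–14:50.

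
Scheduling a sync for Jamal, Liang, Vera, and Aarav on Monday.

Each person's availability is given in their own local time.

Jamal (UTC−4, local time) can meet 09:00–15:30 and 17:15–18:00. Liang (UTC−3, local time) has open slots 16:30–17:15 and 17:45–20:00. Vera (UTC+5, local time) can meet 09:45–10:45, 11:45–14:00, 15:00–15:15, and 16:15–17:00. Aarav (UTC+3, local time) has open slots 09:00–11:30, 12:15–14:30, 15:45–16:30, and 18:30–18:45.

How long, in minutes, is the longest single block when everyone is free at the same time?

Jamal → UTC: 13:00–19:30, 21:15–22:00.
Liang → UTC: 19:30–20:15, 20:45–23:00.
Vera → UTC: 04:45–05:45, 06:45–09:00, 10:00–10:15, 11:15–12:00.
Aarav → UTC: 06:00–08:30, 09:15–11:30, 12:45–13:30, 15:30–15:45.
Jamal ∩ Liang: 21:15–22:00.
Jamal ∩ Liang ∩ Vera: (none).
Jamal ∩ Liang ∩ Vera ∩ Aarav: (none).
No common window.

0 minutes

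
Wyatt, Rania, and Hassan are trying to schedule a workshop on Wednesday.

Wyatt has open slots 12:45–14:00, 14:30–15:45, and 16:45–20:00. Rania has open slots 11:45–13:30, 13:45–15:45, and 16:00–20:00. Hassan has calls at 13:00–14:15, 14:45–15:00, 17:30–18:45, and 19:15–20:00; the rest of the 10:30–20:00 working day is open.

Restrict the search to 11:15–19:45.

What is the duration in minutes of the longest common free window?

Hassan free within 10:30–20:00: 10:30–13:00, 14:15–14:45, 15:00–17:30, 18:45–19:15.
Wyatt ∩ Rania: 12:45–13:30, 13:45–14:00, 14:30–15:45, 16:45–20:00.
Wyatt ∩ Rania ∩ Hassan: 12:45–13:00, 14:30–14:45, 15:00–15:45, 16:45–17:30, 18:45–19:15.
Restricted to 11:15–19:45: 12:45–13:00, 14:30–14:45, 15:00–15:45, 16:45–17:30, 18:45–19:15.
Common window lengths: 15, 15, 45, 45, 30 min; longest is 45.

45 minutes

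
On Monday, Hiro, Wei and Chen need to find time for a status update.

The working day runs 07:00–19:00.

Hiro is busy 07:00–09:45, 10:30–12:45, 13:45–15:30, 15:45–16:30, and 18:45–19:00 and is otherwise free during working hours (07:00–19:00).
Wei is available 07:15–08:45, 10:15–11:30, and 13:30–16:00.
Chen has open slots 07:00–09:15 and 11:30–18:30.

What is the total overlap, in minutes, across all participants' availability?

Hiro free within 07:00–19:00: 09:45–10:30, 12:45–13:45, 15:30–15:45, 16:30–18:45.
Hiro ∩ Wei: 10:15–10:30, 13:30–13:45, 15:30–15:45.
Hiro ∩ Wei ∩ Chen: 13:30–13:45, 15:30–15:45.
Total common minutes: 15 + 15 = 30.

30 minutes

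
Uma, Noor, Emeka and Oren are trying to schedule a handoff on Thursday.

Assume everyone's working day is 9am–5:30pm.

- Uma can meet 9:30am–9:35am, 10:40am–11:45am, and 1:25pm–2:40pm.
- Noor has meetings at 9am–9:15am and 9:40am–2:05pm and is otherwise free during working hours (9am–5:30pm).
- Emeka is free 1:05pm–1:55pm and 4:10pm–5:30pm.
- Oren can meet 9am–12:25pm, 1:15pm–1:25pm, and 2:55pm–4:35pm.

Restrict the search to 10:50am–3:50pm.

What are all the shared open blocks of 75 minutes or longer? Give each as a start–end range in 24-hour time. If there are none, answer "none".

Noor free within 09:00–17:30: 09:15–09:40, 14:05–17:30.
Uma ∩ Noor: 09:30–09:35, 14:05–14:40.
Uma ∩ Noor ∩ Emeka: (none).
Uma ∩ Noor ∩ Emeka ∩ Oren: (none).
Restricted to 10:50–15:50: (none).
Windows ≥ 75 min: (none).

none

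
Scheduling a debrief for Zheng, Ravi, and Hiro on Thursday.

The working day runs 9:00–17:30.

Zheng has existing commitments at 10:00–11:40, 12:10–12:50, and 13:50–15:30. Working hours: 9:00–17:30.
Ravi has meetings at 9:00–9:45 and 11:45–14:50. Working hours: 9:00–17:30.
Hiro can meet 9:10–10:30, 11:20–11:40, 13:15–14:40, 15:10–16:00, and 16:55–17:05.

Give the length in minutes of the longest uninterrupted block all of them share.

30 minutes

Zheng free within 09:00–17:30: 09:00–10:00, 11:40–12:10, 12:50–13:50, 15:30–17:30.
Ravi free within 09:00–17:30: 09:45–11:45, 14:50–17:30.
Zheng ∩ Ravi: 09:45–10:00, 11:40–11:45, 15:30–17:30.
Zheng ∩ Ravi ∩ Hiro: 09:45–10:00, 15:30–16:00, 16:55–17:05.
Common window lengths: 15, 30, 10 min; longest is 30.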